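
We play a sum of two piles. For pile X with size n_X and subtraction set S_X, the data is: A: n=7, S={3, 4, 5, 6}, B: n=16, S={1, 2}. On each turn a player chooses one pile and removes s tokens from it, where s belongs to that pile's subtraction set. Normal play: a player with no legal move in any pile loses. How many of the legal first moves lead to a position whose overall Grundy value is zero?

Pile A, S = {3, 4, 5, 6}:
n : 0 1 2 3 4 5 6 7
G : 0 0 0 1 1 1 2 2
G_A(7) = 2.
Pile B, S = {1, 2}:
n :  0  1  2  3  4  5  6  7  8  9 10 11 12 13 14 15 16
G :  0  1  2  0  1  2  0  1  2  0  1  2  0  1  2  0  1
G_B(16) = 1.
Combined Grundy value = 2 ⊕ 1 = 3.
A winning move leaves total XOR = 0, i.e. changes one component's Grundy value g to g ⊕ X where X is the current total.
Pile A: need g' = 2⊕3 = 1. Options: 7−3→G=1, 7−4→G=1, 7−5→G=0, 7−6→G=0. Hits: 2.
Pile B: need g' = 1⊕3 = 2. Options: 16−1→G=0, 16−2→G=2. Hits: 1.

3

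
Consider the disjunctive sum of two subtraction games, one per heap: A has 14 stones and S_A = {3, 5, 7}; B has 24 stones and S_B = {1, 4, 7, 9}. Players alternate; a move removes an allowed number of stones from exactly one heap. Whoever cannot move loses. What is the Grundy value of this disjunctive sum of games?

1

Heap A, S = {3, 5, 7}:
n :  0  1  2  3  4  5  6  7  8  9 10 11 12 13 14
G :  0  0  0  1  1  1  2  2  2  3  0  0  0  1  1
G_A(14) = 1.
Heap B, S = {1, 4, 7, 9}:
G(0) = 0
G(1) = mex{0} = 1
G(2) = mex{1} = 0
G(3) = mex{0} = 1
G(4) = mex{1,0} = 2
G(5) = mex{2,1} = 0
G(6) = mex{0,0} = 1
G(7) = mex{1,1,0} = 2
G(8) = mex{2,2,1} = 0
G(9) = mex{0,0,0,0} = 1
G(10) = mex{1,1,1,1} = 0
G(11) = mex{0,2,2,0} = 1
G(12) = mex{1,0,0,1} = 2
G(13) = mex{2,1,1,2} = 0
G(14) = mex{0,0,2,0} = 1
G(15) = mex{1,1,0,1} = 2
G(16) = mex{2,2,1,2} = 0
G(17) = mex{0,0,0,0} = 1
G(18) = mex{1,1,1,1} = 0
G(19) = mex{0,2,2,0} = 1
G(20) = mex{1,0,0,1} = 2
G(21) = mex{2,1,1,2} = 0
G(22) = mex{0,0,2,0} = 1
G(23) = mex{1,1,0,1} = 2
G(24) = mex{2,2,1,2} = 0
G_B(24) = 0.
Combined Grundy value = 1 ⊕ 0 = 1.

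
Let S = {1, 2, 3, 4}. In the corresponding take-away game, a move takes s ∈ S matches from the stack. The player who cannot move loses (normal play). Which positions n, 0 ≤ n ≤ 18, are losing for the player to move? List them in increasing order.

n :  0  1  2  3  4  5  6  7  8  9 10 11 12 13 14 15 16 17 18
G :  0  1  2  3  4  0  1  2  3  4  0  1  2  3  4  0  1  2  3
P-positions are exactly the n with G(n) = 0.

0, 5, 10, 15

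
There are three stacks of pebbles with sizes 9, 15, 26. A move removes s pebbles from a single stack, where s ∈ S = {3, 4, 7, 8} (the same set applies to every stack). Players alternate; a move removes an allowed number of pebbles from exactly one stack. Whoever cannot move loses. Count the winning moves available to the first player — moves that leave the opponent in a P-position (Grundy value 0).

6

All stacks use S = {3, 4, 7, 8}:
G(0) = 0
G(1) = mex{} = 0
G(2) = mex{} = 0
G(3) = mex{0} = 1
G(4) = mex{0,0} = 1
G(5) = mex{0,0} = 1
G(6) = mex{1,0} = 2
G(7) = mex{1,1,0} = 2
G(8) = mex{1,1,0,0} = 2
G(9) = mex{2,1,0,0} = 3
G(10) = mex{2,2,1,0} = 3
G(11) = mex{2,2,1,1} = 0
G(12) = mex{3,2,1,1} = 0
G(13) = mex{3,3,2,1} = 0
G(14) = mex{0,3,2,2} = 1
G(15) = mex{0,0,2,2} = 1
G(16) = mex{0,0,3,2} = 1
G(17) = mex{1,0,3,3} = 2
G(18) = mex{1,1,0,3} = 2
G(19) = mex{1,1,0,0} = 2
G(20) = mex{2,1,0,0} = 3
G(21) = mex{2,2,1,0} = 3
G(22) = mex{2,2,1,1} = 0
G(23) = mex{3,2,1,1} = 0
G(24) = mex{3,3,2,1} = 0
G(25) = mex{0,3,2,2} = 1
G(26) = mex{0,0,2,2} = 1
Stack A: G(9) = 3.
Stack B: G(15) = 1.
Stack C: G(26) = 1.
Combined Grundy value = 3 ⊕ 1 ⊕ 1 = 3.
A winning move leaves total XOR = 0, i.e. changes one component's Grundy value g to g ⊕ X where X is the current total.
Stack A: need g' = 3⊕3 = 0. Options: 9−3→G=2, 9−4→G=1, 9−7→G=0, 9−8→G=0. Hits: 2.
Stack B: need g' = 1⊕3 = 2. Options: 15−3→G=0, 15−4→G=0, 15−7→G=2, 15−8→G=2. Hits: 2.
Stack C: need g' = 1⊕3 = 2. Options: 26−3→G=0, 26−4→G=0, 26−7→G=2, 26−8→G=2. Hits: 2.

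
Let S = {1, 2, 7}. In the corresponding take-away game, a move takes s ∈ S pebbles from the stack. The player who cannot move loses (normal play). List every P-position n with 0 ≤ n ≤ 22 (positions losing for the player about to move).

n :  0  1  2  3  4  5  6  7  8  9 10 11 12 13 14 15 16 17 18 19 20 21 22
G :  0  1  2  0  1  2  0  1  2  0  1  2  0  1  2  0  1  2  0  1  2  0  1
P-positions are exactly the n with G(n) = 0.

0, 3, 6, 9, 12, 15, 18, 21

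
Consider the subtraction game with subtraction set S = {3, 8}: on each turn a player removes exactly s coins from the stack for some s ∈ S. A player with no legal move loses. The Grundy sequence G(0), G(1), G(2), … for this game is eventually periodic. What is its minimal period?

11

G(0) = 0
G(1) = mex{} = 0
G(2) = mex{} = 0
G(3) = mex{0} = 1
G(4) = mex{0} = 1
G(5) = mex{0} = 1
G(6) = mex{1} = 0
G(7) = mex{1} = 0
G(8) = mex{1,0} = 2
G(9) = mex{0,0} = 1
G(10) = mex{0,0} = 1
G(11) = mex{2,1} = 0
G(12) = mex{1,1} = 0
G(13) = mex{1,1} = 0
G(14) = mex{0,0} = 1
G(15) = mex{0,0} = 1
G(16) = mex{0,2} = 1
G(17) = mex{1,1} = 0
G(18) = mex{1,1} = 0
G(19) = mex{1,0} = 2
G(20) = mex{0,0} = 1
G(21) = mex{0,0} = 1
G(22) = mex{2,1} = 0
G(23) = mex{1,1} = 0
G(n+11) = G(n) holds for n = 0,…,7 (a full window of length max(S) = 8), so the sequence is purely periodic with period 11.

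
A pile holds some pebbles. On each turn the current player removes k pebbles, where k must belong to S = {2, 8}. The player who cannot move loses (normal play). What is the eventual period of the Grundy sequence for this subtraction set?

10

n :  0  1  2  3  4  5  6  7  8  9 10 11 12 13 14 15 16 17 18 19 20 21
G :  0  0  1  1  0  0  1  1  2  2  0  0  1  1  0  0  1  1  2  2  0  0
G(n+10) = G(n) holds for n = 0,…,7 (a full window of length max(S) = 8), so the sequence is purely periodic with period 10.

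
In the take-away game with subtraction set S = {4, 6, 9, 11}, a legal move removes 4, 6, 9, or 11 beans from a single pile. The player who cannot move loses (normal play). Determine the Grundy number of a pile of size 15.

0

n :  0  1  2  3  4  5  6  7  8  9 10 11 12 13 14 15
G :  0  0  0  0  1  1  1  1  2  2  2  2  3  3  3  0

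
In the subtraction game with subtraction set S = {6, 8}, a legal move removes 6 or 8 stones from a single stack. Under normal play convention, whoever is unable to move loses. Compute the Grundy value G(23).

1

n :  0  1  2  3  4  5  6  7  8  9 10 11 12 13 14 15 16 17 18 19 20 21 22 23
G :  0  0  0  0  0  0  1  1  1  1  1  1  2  2  0  0  0  0  0  0  1  1  1  1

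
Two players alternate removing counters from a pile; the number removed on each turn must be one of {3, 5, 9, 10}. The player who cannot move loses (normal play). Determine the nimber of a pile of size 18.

G(0) = 0
G(1) = mex{} = 0
G(2) = mex{} = 0
G(3) = mex{0} = 1
G(4) = mex{0} = 1
G(5) = mex{0,0} = 1
G(6) = mex{1,0} = 2
G(7) = mex{1,0} = 2
G(8) = mex{1,1} = 0
G(9) = mex{2,1,0} = 3
G(10) = mex{2,1,0,0} = 3
G(11) = mex{0,2,0,0} = 1
G(12) = mex{3,2,1,0} = 4
G(13) = mex{3,0,1,1} = 2
G(14) = mex{1,3,1,1} = 0
G(15) = mex{4,3,2,1} = 0
G(16) = mex{2,1,2,2} = 0
G(17) = mex{0,4,0,2} = 1
G(18) = mex{0,2,3,0} = 1

1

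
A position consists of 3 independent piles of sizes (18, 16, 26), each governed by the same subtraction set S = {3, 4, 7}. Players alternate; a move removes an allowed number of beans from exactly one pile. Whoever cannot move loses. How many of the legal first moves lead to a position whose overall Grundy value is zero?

All piles use S = {3, 4, 7}:
n :  0  1  2  3  4  5  6  7  8  9 10 11 12 13 14 15 16 17 18 19 20 21 22 23 24 25 26
G :  0  0  0  1  1  1  2  2  2  3  0  0  0  1  1  1  2  2  2  3  0  0  0  1  1  1  2
Pile A: G(18) = 2.
Pile B: G(16) = 2.
Pile C: G(26) = 2.
Combined Grundy value = 2 ⊕ 2 ⊕ 2 = 2.
A winning move leaves total XOR = 0, i.e. changes one component's Grundy value g to g ⊕ X where X is the current total.
Pile A: need g' = 2⊕2 = 0. Options: 18−3→G=1, 18−4→G=1, 18−7→G=0. Hits: 1.
Pile B: need g' = 2⊕2 = 0. Options: 16−3→G=1, 16−4→G=0, 16−7→G=3. Hits: 1.
Pile C: need g' = 2⊕2 = 0. Options: 26−3→G=1, 26−4→G=0, 26−7→G=3. Hits: 1.

3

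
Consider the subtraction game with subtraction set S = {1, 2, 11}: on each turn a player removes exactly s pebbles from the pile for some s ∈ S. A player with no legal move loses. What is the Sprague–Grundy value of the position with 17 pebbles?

n :  0  1  2  3  4  5  6  7  8  9 10 11 12 13 14 15 16 17
G :  0  1  2  0  1  2  0  1  2  0  1  2  0  1  2  0  1  2

2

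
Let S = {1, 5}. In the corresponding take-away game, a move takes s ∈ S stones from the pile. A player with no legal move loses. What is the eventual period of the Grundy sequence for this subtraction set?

2

n :  0  1  2  3  4  5  6  7  8  9 10 11 12 13 14
G :  0  1  0  1  0  1  0  1  0  1  0  1  0  1  0
G(n+2) = G(n) holds for n = 0,…,4 (a full window of length max(S) = 5), so the sequence is purely periodic with period 2.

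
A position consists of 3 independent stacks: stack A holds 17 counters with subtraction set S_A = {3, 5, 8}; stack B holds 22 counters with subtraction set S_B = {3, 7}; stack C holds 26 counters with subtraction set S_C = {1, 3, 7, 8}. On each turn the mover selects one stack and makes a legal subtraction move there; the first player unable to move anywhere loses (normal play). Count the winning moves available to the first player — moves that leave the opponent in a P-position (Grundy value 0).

5

Stack A, S = {3, 5, 8}:
n :  0  1  2  3  4  5  6  7  8  9 10 11 12 13 14 15 16 17
G :  0  0  0  1  1  1  2  2  2  3  3  0  0  0  1  1  1  2
G_A(17) = 2.
Stack B, S = {3, 7}:
n :  0  1  2  3  4  5  6  7  8  9 10 11 12 13 14 15 16 17 18 19 20 21 22
G :  0  0  0  1  1  1  0  2  2  1  0  0  0  1  1  1  0  2  2  1  0  0  0
G_B(22) = 0.
Stack C, S = {1, 3, 7, 8}:
n :  0  1  2  3  4  5  6  7  8  9 10 11 12 13 14 15 16 17 18 19 20 21 22 23 24 25 26
G :  0  1  0  1  0  1  0  1  2  3  2  3  2  3  2  0  1  0  1  0  1  0  1  2  3  2  3
G_C(26) = 3.
Combined Grundy value = 2 ⊕ 0 ⊕ 3 = 1.
A winning move leaves total XOR = 0, i.e. changes one component's Grundy value g to g ⊕ X where X is the current total.
Stack A: need g' = 2⊕1 = 3. Options: 17−3→G=1, 17−5→G=0, 17−8→G=3. Hits: 1.
Stack B: need g' = 0⊕1 = 1. Options: 22−3→G=1, 22−7→G=1. Hits: 2.
Stack C: need g' = 3⊕1 = 2. Options: 26−1→G=2, 26−3→G=2, 26−7→G=0, 26−8→G=1. Hits: 2.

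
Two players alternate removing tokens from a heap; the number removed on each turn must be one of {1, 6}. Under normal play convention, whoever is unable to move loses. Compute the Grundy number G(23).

0

n :  0  1  2  3  4  5  6  7  8  9 10 11 12 13 14 15 16 17 18 19 20 21 22 23
G :  0  1  0  1  0  1  2  0  1  0  1  0  1  2  0  1  0  1  0  1  2  0  1  0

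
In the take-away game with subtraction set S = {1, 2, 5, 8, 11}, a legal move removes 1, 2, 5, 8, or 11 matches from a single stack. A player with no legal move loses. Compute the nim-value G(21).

n :  0  1  2  3  4  5  6  7  8  9 10 11 12 13 14 15 16 17 18 19 20 21
G :  0  1  2  0  1  2  0  1  2  0  1  2  0  1  2  0  1  2  0  1  2  0

0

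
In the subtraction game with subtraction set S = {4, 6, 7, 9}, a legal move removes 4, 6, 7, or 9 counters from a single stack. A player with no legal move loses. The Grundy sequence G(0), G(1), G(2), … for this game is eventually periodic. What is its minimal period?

13

n :  0  1  2  3  4  5  6  7  8  9 10 11 12 13 14 15 16 17 18 19 20 21 22 23 24 25 26 27
G :  0  0  0  0  1  1  1  1  2  2  2  2  3  0  0  0  0  1  1  1  1  2  2  2  2  3  0  0
G(n+13) = G(n) holds for n = 0,…,8 (a full window of length max(S) = 9), so the sequence is purely periodic with period 13.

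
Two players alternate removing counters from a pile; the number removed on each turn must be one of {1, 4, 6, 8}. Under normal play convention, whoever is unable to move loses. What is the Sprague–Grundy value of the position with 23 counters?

2

G(0) = 0
G(1) = mex{0} = 1
G(2) = mex{1} = 0
G(3) = mex{0} = 1
G(4) = mex{1,0} = 2
G(5) = mex{2,1} = 0
G(6) = mex{0,0,0} = 1
G(7) = mex{1,1,1} = 0
G(8) = mex{0,2,0,0} = 1
G(9) = mex{1,0,1,1} = 2
G(10) = mex{2,1,2,0} = 3
G(11) = mex{3,0,0,1} = 2
G(12) = mex{2,1,1,2} = 0
G(13) = mex{0,2,0,0} = 1
G(14) = mex{1,3,1,1} = 0
G(15) = mex{0,2,2,0} = 1
G(16) = mex{1,0,3,1} = 2
G(17) = mex{2,1,2,2} = 0
G(18) = mex{0,0,0,3} = 1
G(19) = mex{1,1,1,2} = 0
G(20) = mex{0,2,0,0} = 1
G(21) = mex{1,0,1,1} = 2
G(22) = mex{2,1,2,0} = 3
G(23) = mex{3,0,0,1} = 2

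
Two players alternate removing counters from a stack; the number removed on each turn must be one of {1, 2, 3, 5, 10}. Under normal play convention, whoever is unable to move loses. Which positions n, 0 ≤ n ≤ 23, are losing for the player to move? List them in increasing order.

0, 4, 8, 12, 16, 20

n :  0  1  2  3  4  5  6  7  8  9 10 11 12 13 14 15 16 17 18 19 20 21 22 23
G :  0  1  2  3  0  1  2  3  0  1  2  3  0  1  2  3  0  1  2  3  0  1  2  3
P-positions are exactly the n with G(n) = 0.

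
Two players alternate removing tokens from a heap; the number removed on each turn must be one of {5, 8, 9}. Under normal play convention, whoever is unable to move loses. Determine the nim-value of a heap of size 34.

n :  0  1  2  3  4  5  6  7  8  9 10 11 12 13 14 15 16 17 18 19 20 21 22 23 24 25 26 27 28 29 30 31 32 33 34
G :  0  0  0  0  0  1  1  1  1  1  2  2  2  2  0  0  0  0  0  1  1  1  1  1  2  2  2  2  0  0  0  0  0  1  1

1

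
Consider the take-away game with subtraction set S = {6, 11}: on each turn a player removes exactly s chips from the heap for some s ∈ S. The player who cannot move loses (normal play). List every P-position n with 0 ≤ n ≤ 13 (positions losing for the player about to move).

0, 1, 2, 3, 4, 5

n :  0  1  2  3  4  5  6  7  8  9 10 11 12 13
G :  0  0  0  0  0  0  1  1  1  1  1  1  2  2
P-positions are exactly the n with G(n) = 0.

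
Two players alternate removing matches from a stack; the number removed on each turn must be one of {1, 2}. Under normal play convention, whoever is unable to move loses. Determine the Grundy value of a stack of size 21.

0

n :  0  1  2  3  4  5  6  7  8  9 10 11 12 13 14 15 16 17 18 19 20 21
G :  0  1  2  0  1  2  0  1  2  0  1  2  0  1  2  0  1  2  0  1  2  0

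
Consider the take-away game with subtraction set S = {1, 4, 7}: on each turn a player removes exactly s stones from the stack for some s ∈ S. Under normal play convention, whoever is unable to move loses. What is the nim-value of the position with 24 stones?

0

n :  0  1  2  3  4  5  6  7  8  9 10 11 12 13 14 15 16 17 18 19 20 21 22 23 24
G :  0  1  0  1  2  0  1  2  0  1  0  1  2  0  1  2  0  1  0  1  2  0  1  2  0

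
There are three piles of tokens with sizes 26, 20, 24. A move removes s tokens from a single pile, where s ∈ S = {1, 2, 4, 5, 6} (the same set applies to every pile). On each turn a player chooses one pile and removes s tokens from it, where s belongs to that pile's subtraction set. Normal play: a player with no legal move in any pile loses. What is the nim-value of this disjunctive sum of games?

All piles use S = {1, 2, 4, 5, 6}:
n :  0  1  2  3  4  5  6  7  8  9 10 11 12 13 14 15 16 17 18 19 20 21 22 23 24 25 26
G :  0  1  2  0  1  2  3  4  5  3  0  1  2  0  1  2  3  4  5  3  0  1  2  0  1  2  3
Pile A: G(26) = 3.
Pile B: G(20) = 0.
Pile C: G(24) = 1.
Combined Grundy value = 3 ⊕ 0 ⊕ 1 = 2.

2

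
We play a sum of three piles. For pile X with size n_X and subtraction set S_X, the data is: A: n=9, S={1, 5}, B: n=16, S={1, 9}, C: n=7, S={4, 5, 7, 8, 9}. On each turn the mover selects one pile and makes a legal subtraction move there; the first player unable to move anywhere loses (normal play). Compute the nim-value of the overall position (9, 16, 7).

0

Pile A, S = {1, 5}:
G(0) = 0
G(1) = mex{0} = 1
G(2) = mex{1} = 0
G(3) = mex{0} = 1
G(4) = mex{1} = 0
G(5) = mex{0,0} = 1
G(6) = mex{1,1} = 0
G(7) = mex{0,0} = 1
G(8) = mex{1,1} = 0
G(9) = mex{0,0} = 1
G_A(9) = 1.
Pile B, S = {1, 9}:
n :  0  1  2  3  4  5  6  7  8  9 10 11 12 13 14 15 16
G :  0  1  0  1  0  1  0  1  0  1  0  1  0  1  0  1  0
G_B(16) = 0.
Pile C, S = {4, 5, 7, 8, 9}:
G(0) = 0
G(1) = mex{} = 0
G(2) = mex{} = 0
G(3) = mex{} = 0
G(4) = mex{0} = 1
G(5) = mex{0,0} = 1
G(6) = mex{0,0} = 1
G(7) = mex{0,0,0} = 1
G_C(7) = 1.
Combined Grundy value = 1 ⊕ 0 ⊕ 1 = 0.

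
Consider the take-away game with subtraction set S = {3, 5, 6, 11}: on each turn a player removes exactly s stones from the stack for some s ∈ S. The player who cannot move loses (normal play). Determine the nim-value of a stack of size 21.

1

n :  0  1  2  3  4  5  6  7  8  9 10 11 12 13 14 15 16 17 18 19 20 21
G :  0  0  0  1  1  1  2  2  2  0  0  3  1  1  4  2  2  0  0  0  1  1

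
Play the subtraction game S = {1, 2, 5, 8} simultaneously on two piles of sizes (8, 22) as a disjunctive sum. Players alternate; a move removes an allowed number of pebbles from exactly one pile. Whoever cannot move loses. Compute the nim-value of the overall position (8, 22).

All piles use S = {1, 2, 5, 8}:
G(0) = 0
G(1) = mex{0} = 1
G(2) = mex{1,0} = 2
G(3) = mex{2,1} = 0
G(4) = mex{0,2} = 1
G(5) = mex{1,0,0} = 2
G(6) = mex{2,1,1} = 0
G(7) = mex{0,2,2} = 1
G(8) = mex{1,0,0,0} = 2
G(9) = mex{2,1,1,1} = 0
G(10) = mex{0,2,2,2} = 1
G(11) = mex{1,0,0,0} = 2
G(12) = mex{2,1,1,1} = 0
G(13) = mex{0,2,2,2} = 1
G(14) = mex{1,0,0,0} = 2
G(15) = mex{2,1,1,1} = 0
G(16) = mex{0,2,2,2} = 1
G(17) = mex{1,0,0,0} = 2
G(18) = mex{2,1,1,1} = 0
G(19) = mex{0,2,2,2} = 1
G(20) = mex{1,0,0,0} = 2
G(21) = mex{2,1,1,1} = 0
G(22) = mex{0,2,2,2} = 1
Pile A: G(8) = 2.
Pile B: G(22) = 1.
Combined Grundy value = 2 ⊕ 1 = 3.

3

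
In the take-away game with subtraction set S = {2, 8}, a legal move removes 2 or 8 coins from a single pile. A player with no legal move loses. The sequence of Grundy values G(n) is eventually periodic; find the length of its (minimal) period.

10

n :  0  1  2  3  4  5  6  7  8  9 10 11 12 13 14 15 16 17 18 19 20 21
G :  0  0  1  1  0  0  1  1  2  2  0  0  1  1  0  0  1  1  2  2  0  0
G(n+10) = G(n) holds for n = 0,…,7 (a full window of length max(S) = 8), so the sequence is purely periodic with period 10.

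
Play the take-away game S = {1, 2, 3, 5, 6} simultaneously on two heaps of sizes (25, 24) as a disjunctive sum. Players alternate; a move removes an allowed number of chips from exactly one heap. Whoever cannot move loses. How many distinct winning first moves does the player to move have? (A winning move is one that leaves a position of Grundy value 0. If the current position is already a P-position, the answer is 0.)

All heaps use S = {1, 2, 3, 5, 6}:
n :  0  1  2  3  4  5  6  7  8  9 10 11 12 13 14 15 16 17 18 19 20 21 22 23 24 25
G :  0  1  2  3  0  1  2  3  0  1  2  3  0  1  2  3  0  1  2  3  0  1  2  3  0  1
Heap A: G(25) = 1.
Heap B: G(24) = 0.
Combined Grundy value = 1 ⊕ 0 = 1.
A winning move leaves total XOR = 0, i.e. changes one component's Grundy value g to g ⊕ X where X is the current total.
Heap A: need g' = 1⊕1 = 0. Options: 25−1→G=0, 25−2→G=3, 25−3→G=2, 25−5→G=0, 25−6→G=3. Hits: 2.
Heap B: need g' = 0⊕1 = 1. Options: 24−1→G=3, 24−2→G=2, 24−3→G=1, 24−5→G=3, 24−6→G=2. Hits: 1.

3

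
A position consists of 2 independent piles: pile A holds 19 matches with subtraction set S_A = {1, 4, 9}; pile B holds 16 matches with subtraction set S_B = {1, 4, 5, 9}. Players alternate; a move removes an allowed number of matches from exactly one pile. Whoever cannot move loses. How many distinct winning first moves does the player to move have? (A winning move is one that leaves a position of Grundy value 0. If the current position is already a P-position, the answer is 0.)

Pile A, S = {1, 4, 9}:
G(0) = 0
G(1) = mex{0} = 1
G(2) = mex{1} = 0
G(3) = mex{0} = 1
G(4) = mex{1,0} = 2
G(5) = mex{2,1} = 0
G(6) = mex{0,0} = 1
G(7) = mex{1,1} = 0
G(8) = mex{0,2} = 1
G(9) = mex{1,0,0} = 2
G(10) = mex{2,1,1} = 0
G(11) = mex{0,0,0} = 1
G(12) = mex{1,1,1} = 0
G(13) = mex{0,2,2} = 1
G(14) = mex{1,0,0} = 2
G(15) = mex{2,1,1} = 0
G(16) = mex{0,0,0} = 1
G(17) = mex{1,1,1} = 0
G(18) = mex{0,2,2} = 1
G(19) = mex{1,0,0} = 2
G_A(19) = 2.
Pile B, S = {1, 4, 5, 9}:
G(0) = 0
G(1) = mex{0} = 1
G(2) = mex{1} = 0
G(3) = mex{0} = 1
G(4) = mex{1,0} = 2
G(5) = mex{2,1,0} = 3
G(6) = mex{3,0,1} = 2
G(7) = mex{2,1,0} = 3
G(8) = mex{3,2,1} = 0
G(9) = mex{0,3,2,0} = 1
G(10) = mex{1,2,3,1} = 0
G(11) = mex{0,3,2,0} = 1
G(12) = mex{1,0,3,1} = 2
G(13) = mex{2,1,0,2} = 3
G(14) = mex{3,0,1,3} = 2
G(15) = mex{2,1,0,2} = 3
G(16) = mex{3,2,1,3} = 0
G_B(16) = 0.
Combined Grundy value = 2 ⊕ 0 = 2.
A winning move leaves total XOR = 0, i.e. changes one component's Grundy value g to g ⊕ X where X is the current total.
Pile A: need g' = 2⊕2 = 0. Options: 19−1→G=1, 19−4→G=0, 19−9→G=0. Hits: 2.
Pile B: need g' = 0⊕2 = 2. Options: 16−1→G=3, 16−4→G=2, 16−5→G=1, 16−9→G=3. Hits: 1.

3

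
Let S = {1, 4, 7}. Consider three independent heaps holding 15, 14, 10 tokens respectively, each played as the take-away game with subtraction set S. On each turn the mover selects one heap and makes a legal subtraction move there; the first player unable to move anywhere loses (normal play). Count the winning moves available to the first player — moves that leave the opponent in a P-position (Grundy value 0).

All heaps use S = {1, 4, 7}:
n :  0  1  2  3  4  5  6  7  8  9 10 11 12 13 14 15
G :  0  1  0  1  2  0  1  2  0  1  0  1  2  0  1  2
Heap A: G(15) = 2.
Heap B: G(14) = 1.
Heap C: G(10) = 0.
Combined Grundy value = 2 ⊕ 1 ⊕ 0 = 3.
A winning move leaves total XOR = 0, i.e. changes one component's Grundy value g to g ⊕ X where X is the current total.
Heap A: need g' = 2⊕3 = 1. Options: 15−1→G=1, 15−4→G=1, 15−7→G=0. Hits: 2.
Heap B: need g' = 1⊕3 = 2. Options: 14−1→G=0, 14−4→G=0, 14−7→G=2. Hits: 1.
Heap C: need g' = 0⊕3 = 3. Options: 10−1→G=1, 10−4→G=1, 10−7→G=1. Hits: 0.

3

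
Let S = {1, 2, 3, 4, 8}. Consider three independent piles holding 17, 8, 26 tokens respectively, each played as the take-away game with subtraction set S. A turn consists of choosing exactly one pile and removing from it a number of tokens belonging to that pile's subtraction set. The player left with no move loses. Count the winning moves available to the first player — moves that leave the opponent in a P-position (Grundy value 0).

0

All piles use S = {1, 2, 3, 4, 8}:
n :  0  1  2  3  4  5  6  7  8  9 10 11 12 13 14 15 16 17 18 19 20 21 22 23 24 25 26
G :  0  1  2  3  4  0  1  2  3  4  0  1  2  3  4  0  1  2  3  4  0  1  2  3  4  0  1
Pile A: G(17) = 2.
Pile B: G(8) = 3.
Pile C: G(26) = 1.
Combined Grundy value = 2 ⊕ 3 ⊕ 1 = 0.
A winning move leaves total XOR = 0, i.e. changes one component's Grundy value g to g ⊕ X where X is the current total.
Pile A: target g' = 2⊕0 = 2, but every legal move changes the Grundy value (mex property), so 0 moves.
Pile B: target g' = 3⊕0 = 3, but every legal move changes the Grundy value (mex property), so 0 moves.
Pile C: target g' = 1⊕0 = 1, but every legal move changes the Grundy value (mex property), so 0 moves.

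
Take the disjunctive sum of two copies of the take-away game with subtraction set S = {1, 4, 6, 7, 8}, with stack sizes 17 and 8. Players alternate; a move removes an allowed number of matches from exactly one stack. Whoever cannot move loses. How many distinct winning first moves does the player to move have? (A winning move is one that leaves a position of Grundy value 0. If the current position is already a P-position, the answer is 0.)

All stacks use S = {1, 4, 6, 7, 8}:
G(0) = 0
G(1) = mex{0} = 1
G(2) = mex{1} = 0
G(3) = mex{0} = 1
G(4) = mex{1,0} = 2
G(5) = mex{2,1} = 0
G(6) = mex{0,0,0} = 1
G(7) = mex{1,1,1,0} = 2
G(8) = mex{2,2,0,1,0} = 3
G(9) = mex{3,0,1,0,1} = 2
G(10) = mex{2,1,2,1,0} = 3
G(11) = mex{3,2,0,2,1} = 4
G(12) = mex{4,3,1,0,2} = 5
G(13) = mex{5,2,2,1,0} = 3
G(14) = mex{3,3,3,2,1} = 0
G(15) = mex{0,4,2,3,2} = 1
G(16) = mex{1,5,3,2,3} = 0
G(17) = mex{0,3,4,3,2} = 1
Stack A: G(17) = 1.
Stack B: G(8) = 3.
Combined Grundy value = 1 ⊕ 3 = 2.
A winning move leaves total XOR = 0, i.e. changes one component's Grundy value g to g ⊕ X where X is the current total.
Stack A: need g' = 1⊕2 = 3. Options: 17−1→G=0, 17−4→G=3, 17−6→G=4, 17−7→G=3, 17−8→G=2. Hits: 2.
Stack B: need g' = 3⊕2 = 1. Options: 8−1→G=2, 8−4→G=2, 8−6→G=0, 8−7→G=1, 8−8→G=0. Hits: 1.

3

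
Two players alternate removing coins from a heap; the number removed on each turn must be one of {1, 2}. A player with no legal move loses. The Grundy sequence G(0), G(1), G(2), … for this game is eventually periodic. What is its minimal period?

G(0) = 0
G(1) = mex{0} = 1
G(2) = mex{1,0} = 2
G(3) = mex{2,1} = 0
G(4) = mex{0,2} = 1
G(5) = mex{1,0} = 2
G(6) = mex{2,1} = 0
G(7) = mex{0,2} = 1
G(8) = mex{1,0} = 2
G(9) = mex{2,1} = 0
G(10) = mex{0,2} = 1
G(11) = mex{1,0} = 2
G(12) = mex{2,1} = 0
G(13) = mex{0,2} = 1
G(14) = mex{1,0} = 2
G(n+3) = G(n) holds for n = 0,…,1 (a full window of length max(S) = 2), so the sequence is purely periodic with period 3.

3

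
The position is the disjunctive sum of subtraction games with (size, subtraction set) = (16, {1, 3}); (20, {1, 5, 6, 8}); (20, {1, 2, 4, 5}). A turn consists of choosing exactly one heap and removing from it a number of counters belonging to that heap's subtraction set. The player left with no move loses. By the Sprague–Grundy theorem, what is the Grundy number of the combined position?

Heap A, S = {1, 3}:
n :  0  1  2  3  4  5  6  7  8  9 10 11 12 13 14 15 16
G :  0  1  0  1  0  1  0  1  0  1  0  1  0  1  0  1  0
G_A(16) = 0.
Heap B, S = {1, 5, 6, 8}:
G(0) = 0
G(1) = mex{0} = 1
G(2) = mex{1} = 0
G(3) = mex{0} = 1
G(4) = mex{1} = 0
G(5) = mex{0,0} = 1
G(6) = mex{1,1,0} = 2
G(7) = mex{2,0,1} = 3
G(8) = mex{3,1,0,0} = 2
G(9) = mex{2,0,1,1} = 3
G(10) = mex{3,1,0,0} = 2
G(11) = mex{2,2,1,1} = 0
G(12) = mex{0,3,2,0} = 1
G(13) = mex{1,2,3,1} = 0
G(14) = mex{0,3,2,2} = 1
G(15) = mex{1,2,3,3} = 0
G(16) = mex{0,0,2,2} = 1
G(17) = mex{1,1,0,3} = 2
G(18) = mex{2,0,1,2} = 3
G(19) = mex{3,1,0,0} = 2
G(20) = mex{2,0,1,1} = 3
G_B(20) = 3.
Heap C, S = {1, 2, 4, 5}:
G(0) = 0
G(1) = mex{0} = 1
G(2) = mex{1,0} = 2
G(3) = mex{2,1} = 0
G(4) = mex{0,2,0} = 1
G(5) = mex{1,0,1,0} = 2
G(6) = mex{2,1,2,1} = 0
G(7) = mex{0,2,0,2} = 1
G(8) = mex{1,0,1,0} = 2
G(9) = mex{2,1,2,1} = 0
G(10) = mex{0,2,0,2} = 1
G(11) = mex{1,0,1,0} = 2
G(12) = mex{2,1,2,1} = 0
G(13) = mex{0,2,0,2} = 1
G(14) = mex{1,0,1,0} = 2
G(15) = mex{2,1,2,1} = 0
G(16) = mex{0,2,0,2} = 1
G(17) = mex{1,0,1,0} = 2
G(18) = mex{2,1,2,1} = 0
G(19) = mex{0,2,0,2} = 1
G(20) = mex{1,0,1,0} = 2
G_C(20) = 2.
Combined Grundy value = 0 ⊕ 3 ⊕ 2 = 1.

1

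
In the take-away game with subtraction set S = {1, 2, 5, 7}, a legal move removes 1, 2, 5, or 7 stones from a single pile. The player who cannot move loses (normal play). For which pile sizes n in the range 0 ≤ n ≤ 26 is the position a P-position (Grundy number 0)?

0, 3, 6, 9, 12, 15, 18, 21, 24

G(0) = 0
G(1) = mex{0} = 1
G(2) = mex{1,0} = 2
G(3) = mex{2,1} = 0
G(4) = mex{0,2} = 1
G(5) = mex{1,0,0} = 2
G(6) = mex{2,1,1} = 0
G(7) = mex{0,2,2,0} = 1
G(8) = mex{1,0,0,1} = 2
G(9) = mex{2,1,1,2} = 0
G(10) = mex{0,2,2,0} = 1
G(11) = mex{1,0,0,1} = 2
G(12) = mex{2,1,1,2} = 0
G(13) = mex{0,2,2,0} = 1
G(14) = mex{1,0,0,1} = 2
G(15) = mex{2,1,1,2} = 0
G(16) = mex{0,2,2,0} = 1
G(17) = mex{1,0,0,1} = 2
G(18) = mex{2,1,1,2} = 0
G(19) = mex{0,2,2,0} = 1
G(20) = mex{1,0,0,1} = 2
G(21) = mex{2,1,1,2} = 0
G(22) = mex{0,2,2,0} = 1
G(23) = mex{1,0,0,1} = 2
G(24) = mex{2,1,1,2} = 0
G(25) = mex{0,2,2,0} = 1
G(26) = mex{1,0,0,1} = 2
P-positions are exactly the n with G(n) = 0.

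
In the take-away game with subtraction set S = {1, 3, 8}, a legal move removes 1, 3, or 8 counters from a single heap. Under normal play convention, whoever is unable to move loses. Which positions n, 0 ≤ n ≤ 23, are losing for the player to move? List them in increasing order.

n :  0  1  2  3  4  5  6  7  8  9 10 11 12 13 14 15 16 17 18 19 20 21 22 23
G :  0  1  0  1  0  1  0  1  2  3  2  0  1  0  1  0  1  0  1  2  3  2  0  1
P-positions are exactly the n with G(n) = 0.

0, 2, 4, 6, 11, 13, 15, 17, 22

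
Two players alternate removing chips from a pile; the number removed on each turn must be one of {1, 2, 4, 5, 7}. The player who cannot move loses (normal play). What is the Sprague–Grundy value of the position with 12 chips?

0

G(0) = 0
G(1) = mex{0} = 1
G(2) = mex{1,0} = 2
G(3) = mex{2,1} = 0
G(4) = mex{0,2,0} = 1
G(5) = mex{1,0,1,0} = 2
G(6) = mex{2,1,2,1} = 0
G(7) = mex{0,2,0,2,0} = 1
G(8) = mex{1,0,1,0,1} = 2
G(9) = mex{2,1,2,1,2} = 0
G(10) = mex{0,2,0,2,0} = 1
G(11) = mex{1,0,1,0,1} = 2
G(12) = mex{2,1,2,1,2} = 0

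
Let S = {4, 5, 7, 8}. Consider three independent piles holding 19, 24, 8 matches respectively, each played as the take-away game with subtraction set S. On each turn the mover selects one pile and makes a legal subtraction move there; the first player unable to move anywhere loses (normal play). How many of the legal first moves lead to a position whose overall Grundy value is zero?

All piles use S = {4, 5, 7, 8}:
G(0) = 0
G(1) = mex{} = 0
G(2) = mex{} = 0
G(3) = mex{} = 0
G(4) = mex{0} = 1
G(5) = mex{0,0} = 1
G(6) = mex{0,0} = 1
G(7) = mex{0,0,0} = 1
G(8) = mex{1,0,0,0} = 2
G(9) = mex{1,1,0,0} = 2
G(10) = mex{1,1,0,0} = 2
G(11) = mex{1,1,1,0} = 2
G(12) = mex{2,1,1,1} = 0
G(13) = mex{2,2,1,1} = 0
G(14) = mex{2,2,1,1} = 0
G(15) = mex{2,2,2,1} = 0
G(16) = mex{0,2,2,2} = 1
G(17) = mex{0,0,2,2} = 1
G(18) = mex{0,0,2,2} = 1
G(19) = mex{0,0,0,2} = 1
G(20) = mex{1,0,0,0} = 2
G(21) = mex{1,1,0,0} = 2
G(22) = mex{1,1,0,0} = 2
G(23) = mex{1,1,1,0} = 2
G(24) = mex{2,1,1,1} = 0
Pile A: G(19) = 1.
Pile B: G(24) = 0.
Pile C: G(8) = 2.
Combined Grundy value = 1 ⊕ 0 ⊕ 2 = 3.
A winning move leaves total XOR = 0, i.e. changes one component's Grundy value g to g ⊕ X where X is the current total.
Pile A: need g' = 1⊕3 = 2. Options: 19−4→G=0, 19−5→G=0, 19−7→G=0, 19−8→G=2. Hits: 1.
Pile B: need g' = 0⊕3 = 3. Options: 24−4→G=2, 24−5→G=1, 24−7→G=1, 24−8→G=1. Hits: 0.
Pile C: need g' = 2⊕3 = 1. Options: 8−4→G=1, 8−5→G=0, 8−7→G=0, 8−8→G=0. Hits: 1.

2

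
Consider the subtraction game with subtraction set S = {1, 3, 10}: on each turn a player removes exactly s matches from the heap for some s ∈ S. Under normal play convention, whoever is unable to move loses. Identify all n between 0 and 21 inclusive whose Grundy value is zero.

0, 2, 4, 6, 8, 13, 15, 17, 19, 21

n :  0  1  2  3  4  5  6  7  8  9 10 11 12 13 14 15 16 17 18 19 20 21
G :  0  1  0  1  0  1  0  1  0  1  2  3  2  0  1  0  1  0  1  0  1  0
P-positions are exactly the n with G(n) = 0.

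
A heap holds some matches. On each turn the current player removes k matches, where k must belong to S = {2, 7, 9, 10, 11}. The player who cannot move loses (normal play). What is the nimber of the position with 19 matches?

1

G(0) = 0
G(1) = mex{} = 0
G(2) = mex{0} = 1
G(3) = mex{0} = 1
G(4) = mex{1} = 0
G(5) = mex{1} = 0
G(6) = mex{0} = 1
G(7) = mex{0,0} = 1
G(8) = mex{1,0} = 2
G(9) = mex{1,1,0} = 2
G(10) = mex{2,1,0,0} = 3
G(11) = mex{2,0,1,0,0} = 3
G(12) = mex{3,0,1,1,0} = 2
G(13) = mex{3,1,0,1,1} = 2
G(14) = mex{2,1,0,0,1} = 3
G(15) = mex{2,2,1,0,0} = 3
G(16) = mex{3,2,1,1,0} = 4
G(17) = mex{3,3,2,1,1} = 0
G(18) = mex{4,3,2,2,1} = 0
G(19) = mex{0,2,3,2,2} = 1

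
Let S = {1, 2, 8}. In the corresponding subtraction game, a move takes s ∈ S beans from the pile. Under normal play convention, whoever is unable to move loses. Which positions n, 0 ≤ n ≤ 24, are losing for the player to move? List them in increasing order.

n :  0  1  2  3  4  5  6  7  8  9 10 11 12 13 14 15 16 17 18 19 20 21 22 23 24
G :  0  1  2  0  1  2  0  1  2  0  1  2  0  1  2  0  1  2  0  1  2  0  1  2  0
P-positions are exactly the n with G(n) = 0.

0, 3, 6, 9, 12, 15, 18, 21, 24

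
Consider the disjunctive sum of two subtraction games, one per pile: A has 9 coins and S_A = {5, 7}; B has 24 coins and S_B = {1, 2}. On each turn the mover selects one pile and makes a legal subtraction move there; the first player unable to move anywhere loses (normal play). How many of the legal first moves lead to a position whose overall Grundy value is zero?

Pile A, S = {5, 7}:
G(0) = 0
G(1) = mex{} = 0
G(2) = mex{} = 0
G(3) = mex{} = 0
G(4) = mex{} = 0
G(5) = mex{0} = 1
G(6) = mex{0} = 1
G(7) = mex{0,0} = 1
G(8) = mex{0,0} = 1
G(9) = mex{0,0} = 1
G_A(9) = 1.
Pile B, S = {1, 2}:
n :  0  1  2  3  4  5  6  7  8  9 10 11 12 13 14 15 16 17 18 19 20 21 22 23 24
G :  0  1  2  0  1  2  0  1  2  0  1  2  0  1  2  0  1  2  0  1  2  0  1  2  0
G_B(24) = 0.
Combined Grundy value = 1 ⊕ 0 = 1.
A winning move leaves total XOR = 0, i.e. changes one component's Grundy value g to g ⊕ X where X is the current total.
Pile A: need g' = 1⊕1 = 0. Options: 9−5→G=0, 9−7→G=0. Hits: 2.
Pile B: need g' = 0⊕1 = 1. Options: 24−1→G=2, 24−2→G=1. Hits: 1.

3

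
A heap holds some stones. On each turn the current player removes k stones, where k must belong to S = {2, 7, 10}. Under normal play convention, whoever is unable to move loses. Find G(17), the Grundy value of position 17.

G(0) = 0
G(1) = mex{} = 0
G(2) = mex{0} = 1
G(3) = mex{0} = 1
G(4) = mex{1} = 0
G(5) = mex{1} = 0
G(6) = mex{0} = 1
G(7) = mex{0,0} = 1
G(8) = mex{1,0} = 2
G(9) = mex{1,1} = 0
G(10) = mex{2,1,0} = 3
G(11) = mex{0,0,0} = 1
G(12) = mex{3,0,1} = 2
G(13) = mex{1,1,1} = 0
G(14) = mex{2,1,0} = 3
G(15) = mex{0,2,0} = 1
G(16) = mex{3,0,1} = 2
G(17) = mex{1,3,1} = 0

0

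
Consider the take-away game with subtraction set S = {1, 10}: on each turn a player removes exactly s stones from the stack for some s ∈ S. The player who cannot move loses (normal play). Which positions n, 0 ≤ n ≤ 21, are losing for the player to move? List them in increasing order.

0, 2, 4, 6, 8, 11, 13, 15, 17, 19

G(0) = 0
G(1) = mex{0} = 1
G(2) = mex{1} = 0
G(3) = mex{0} = 1
G(4) = mex{1} = 0
G(5) = mex{0} = 1
G(6) = mex{1} = 0
G(7) = mex{0} = 1
G(8) = mex{1} = 0
G(9) = mex{0} = 1
G(10) = mex{1,0} = 2
G(11) = mex{2,1} = 0
G(12) = mex{0,0} = 1
G(13) = mex{1,1} = 0
G(14) = mex{0,0} = 1
G(15) = mex{1,1} = 0
G(16) = mex{0,0} = 1
G(17) = mex{1,1} = 0
G(18) = mex{0,0} = 1
G(19) = mex{1,1} = 0
G(20) = mex{0,2} = 1
G(21) = mex{1,0} = 2
P-positions are exactly the n with G(n) = 0.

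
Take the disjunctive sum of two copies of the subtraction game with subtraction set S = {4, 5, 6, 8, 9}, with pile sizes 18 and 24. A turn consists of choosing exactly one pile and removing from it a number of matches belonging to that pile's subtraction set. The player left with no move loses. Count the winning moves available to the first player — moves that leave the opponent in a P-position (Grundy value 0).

All piles use S = {4, 5, 6, 8, 9}:
G(0) = 0
G(1) = mex{} = 0
G(2) = mex{} = 0
G(3) = mex{} = 0
G(4) = mex{0} = 1
G(5) = mex{0,0} = 1
G(6) = mex{0,0,0} = 1
G(7) = mex{0,0,0} = 1
G(8) = mex{1,0,0,0} = 2
G(9) = mex{1,1,0,0,0} = 2
G(10) = mex{1,1,1,0,0} = 2
G(11) = mex{1,1,1,0,0} = 2
G(12) = mex{2,1,1,1,0} = 3
G(13) = mex{2,2,1,1,1} = 0
G(14) = mex{2,2,2,1,1} = 0
G(15) = mex{2,2,2,1,1} = 0
G(16) = mex{3,2,2,2,1} = 0
G(17) = mex{0,3,2,2,2} = 1
G(18) = mex{0,0,3,2,2} = 1
G(19) = mex{0,0,0,2,2} = 1
G(20) = mex{0,0,0,3,2} = 1
G(21) = mex{1,0,0,0,3} = 2
G(22) = mex{1,1,0,0,0} = 2
G(23) = mex{1,1,1,0,0} = 2
G(24) = mex{1,1,1,0,0} = 2
Pile A: G(18) = 1.
Pile B: G(24) = 2.
Combined Grundy value = 1 ⊕ 2 = 3.
A winning move leaves total XOR = 0, i.e. changes one component's Grundy value g to g ⊕ X where X is the current total.
Pile A: need g' = 1⊕3 = 2. Options: 18−4→G=0, 18−5→G=0, 18−6→G=3, 18−8→G=2, 18−9→G=2. Hits: 2.
Pile B: need g' = 2⊕3 = 1. Options: 24−4→G=1, 24−5→G=1, 24−6→G=1, 24−8→G=0, 24−9→G=0. Hits: 3.

5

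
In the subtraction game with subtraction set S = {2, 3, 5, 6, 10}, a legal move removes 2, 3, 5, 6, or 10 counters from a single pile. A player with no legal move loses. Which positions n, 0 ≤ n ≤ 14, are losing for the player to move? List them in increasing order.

G(0) = 0
G(1) = mex{} = 0
G(2) = mex{0} = 1
G(3) = mex{0,0} = 1
G(4) = mex{1,0} = 2
G(5) = mex{1,1,0} = 2
G(6) = mex{2,1,0,0} = 3
G(7) = mex{2,2,1,0} = 3
G(8) = mex{3,2,1,1} = 0
G(9) = mex{3,3,2,1} = 0
G(10) = mex{0,3,2,2,0} = 1
G(11) = mex{0,0,3,2,0} = 1
G(12) = mex{1,0,3,3,1} = 2
G(13) = mex{1,1,0,3,1} = 2
G(14) = mex{2,1,0,0,2} = 3
P-positions are exactly the n with G(n) = 0.

0, 1, 8, 9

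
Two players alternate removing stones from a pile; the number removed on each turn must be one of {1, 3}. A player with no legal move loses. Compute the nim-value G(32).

n :  0  1  2  3  4  5  6  7  8  9 10 11 12 13 14 15 16 17 18 19 20 21 22 23 24 25 26 27 28 29 30 31 32
G :  0  1  0  1  0  1  0  1  0  1  0  1  0  1  0  1  0  1  0  1  0  1  0  1  0  1  0  1  0  1  0  1  0

0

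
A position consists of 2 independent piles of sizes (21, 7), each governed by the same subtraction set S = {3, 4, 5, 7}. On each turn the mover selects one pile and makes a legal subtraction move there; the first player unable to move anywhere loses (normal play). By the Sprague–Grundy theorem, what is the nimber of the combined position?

2

All piles use S = {3, 4, 5, 7}:
G(0) = 0
G(1) = mex{} = 0
G(2) = mex{} = 0
G(3) = mex{0} = 1
G(4) = mex{0,0} = 1
G(5) = mex{0,0,0} = 1
G(6) = mex{1,0,0} = 2
G(7) = mex{1,1,0,0} = 2
G(8) = mex{1,1,1,0} = 2
G(9) = mex{2,1,1,0} = 3
G(10) = mex{2,2,1,1} = 0
G(11) = mex{2,2,2,1} = 0
G(12) = mex{3,2,2,1} = 0
G(13) = mex{0,3,2,2} = 1
G(14) = mex{0,0,3,2} = 1
G(15) = mex{0,0,0,2} = 1
G(16) = mex{1,0,0,3} = 2
G(17) = mex{1,1,0,0} = 2
G(18) = mex{1,1,1,0} = 2
G(19) = mex{2,1,1,0} = 3
G(20) = mex{2,2,1,1} = 0
G(21) = mex{2,2,2,1} = 0
Pile A: G(21) = 0.
Pile B: G(7) = 2.
Combined Grundy value = 0 ⊕ 2 = 2.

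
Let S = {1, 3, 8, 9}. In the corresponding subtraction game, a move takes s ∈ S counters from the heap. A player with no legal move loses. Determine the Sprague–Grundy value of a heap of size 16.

n :  0  1  2  3  4  5  6  7  8  9 10 11 12 13 14 15 16
G :  0  1  0  1  0  1  0  1  2  3  2  3  2  3  2  3  0

0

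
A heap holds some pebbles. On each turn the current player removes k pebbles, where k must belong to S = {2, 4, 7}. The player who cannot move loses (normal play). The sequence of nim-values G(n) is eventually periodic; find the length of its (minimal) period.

G(0) = 0
G(1) = mex{} = 0
G(2) = mex{0} = 1
G(3) = mex{0} = 1
G(4) = mex{1,0} = 2
G(5) = mex{1,0} = 2
G(6) = mex{2,1} = 0
G(7) = mex{2,1,0} = 3
G(8) = mex{0,2,0} = 1
G(9) = mex{3,2,1} = 0
G(10) = mex{1,0,1} = 2
G(11) = mex{0,3,2} = 1
G(12) = mex{2,1,2} = 0
G(13) = mex{1,0,0} = 2
G(14) = mex{0,2,3} = 1
G(15) = mex{2,1,1} = 0
G(16) = mex{1,0,0} = 2
G(17) = mex{0,2,2} = 1
G(18) = mex{2,1,1} = 0
G(19) = mex{1,0,0} = 2
From n = 8 onward G(n+3) = G(n); since this holds over max(S) = 7 consecutive positions the period is 3 (pre-period 8).

3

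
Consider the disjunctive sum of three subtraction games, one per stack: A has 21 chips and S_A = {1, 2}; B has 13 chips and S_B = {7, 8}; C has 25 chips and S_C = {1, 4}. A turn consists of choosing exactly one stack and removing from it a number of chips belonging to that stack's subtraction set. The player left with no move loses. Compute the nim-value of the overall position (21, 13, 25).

Stack A, S = {1, 2}:
n :  0  1  2  3  4  5  6  7  8  9 10 11 12 13 14 15 16 17 18 19 20 21
G :  0  1  2  0  1  2  0  1  2  0  1  2  0  1  2  0  1  2  0  1  2  0
G_A(21) = 0.
Stack B, S = {7, 8}:
n :  0  1  2  3  4  5  6  7  8  9 10 11 12 13
G :  0  0  0  0  0  0  0  1  1  1  1  1  1  1
G_B(13) = 1.
Stack C, S = {1, 4}:
G(0) = 0
G(1) = mex{0} = 1
G(2) = mex{1} = 0
G(3) = mex{0} = 1
G(4) = mex{1,0} = 2
G(5) = mex{2,1} = 0
G(6) = mex{0,0} = 1
G(7) = mex{1,1} = 0
G(8) = mex{0,2} = 1
G(9) = mex{1,0} = 2
G(10) = mex{2,1} = 0
G(11) = mex{0,0} = 1
G(12) = mex{1,1} = 0
G(13) = mex{0,2} = 1
G(14) = mex{1,0} = 2
G(15) = mex{2,1} = 0
G(16) = mex{0,0} = 1
G(17) = mex{1,1} = 0
G(18) = mex{0,2} = 1
G(19) = mex{1,0} = 2
G(20) = mex{2,1} = 0
G(21) = mex{0,0} = 1
G(22) = mex{1,1} = 0
G(23) = mex{0,2} = 1
G(24) = mex{1,0} = 2
G(25) = mex{2,1} = 0
G_C(25) = 0.
Combined Grundy value = 0 ⊕ 1 ⊕ 0 = 1.

1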